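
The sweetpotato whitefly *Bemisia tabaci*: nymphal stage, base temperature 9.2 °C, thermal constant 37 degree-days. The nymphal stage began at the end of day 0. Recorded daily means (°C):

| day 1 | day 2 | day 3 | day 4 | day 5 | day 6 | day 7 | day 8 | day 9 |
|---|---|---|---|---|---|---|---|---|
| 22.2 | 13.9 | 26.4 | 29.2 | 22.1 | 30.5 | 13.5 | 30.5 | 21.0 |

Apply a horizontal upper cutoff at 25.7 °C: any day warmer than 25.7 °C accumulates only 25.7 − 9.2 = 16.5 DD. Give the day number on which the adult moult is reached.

day 4

Daily DD above 9.2 °C (capped at 16.5): 13.0, 4.7, 16.5, 16.5, 12.9, 16.5, 4.3, 16.5, 11.8.
Cumulative: 13.0, 17.7, 34.2, 50.7, 63.6, 80.1, 84.4, 100.9, 112.7.
The total first reaches 37 DD on day 4.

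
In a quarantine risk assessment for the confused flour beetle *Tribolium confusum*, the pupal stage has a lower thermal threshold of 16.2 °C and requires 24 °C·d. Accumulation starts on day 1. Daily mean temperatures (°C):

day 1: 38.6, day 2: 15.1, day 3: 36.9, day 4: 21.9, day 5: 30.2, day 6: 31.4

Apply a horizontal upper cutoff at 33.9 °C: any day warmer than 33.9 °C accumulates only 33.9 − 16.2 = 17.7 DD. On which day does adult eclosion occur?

Daily DD above 16.2 °C (capped at 17.7): 17.7, 0.0, 17.7, 5.7, 14.0, 15.2.
Cumulative: 17.7, 17.7, 35.4, 41.1, 55.1, 70.3.
The total first reaches 24 DD on day 3.

day 3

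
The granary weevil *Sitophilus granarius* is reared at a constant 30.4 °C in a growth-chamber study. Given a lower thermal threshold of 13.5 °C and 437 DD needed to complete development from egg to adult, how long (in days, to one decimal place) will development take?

Daily accumulation = 30.4 − 13.5 = 16.9 DD/day.
Duration = 437 / 16.9 = 25.858 ≈ 25.9 days.

25.9 days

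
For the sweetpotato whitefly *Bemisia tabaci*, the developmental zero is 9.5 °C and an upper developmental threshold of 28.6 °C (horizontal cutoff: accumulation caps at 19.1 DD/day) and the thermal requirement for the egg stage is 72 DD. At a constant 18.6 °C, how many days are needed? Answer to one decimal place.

7.9 days

Daily accumulation = 18.6 − 9.5 = 9.1 DD/day.
Duration = 72 / 9.1 = 7.912 ≈ 7.9 days.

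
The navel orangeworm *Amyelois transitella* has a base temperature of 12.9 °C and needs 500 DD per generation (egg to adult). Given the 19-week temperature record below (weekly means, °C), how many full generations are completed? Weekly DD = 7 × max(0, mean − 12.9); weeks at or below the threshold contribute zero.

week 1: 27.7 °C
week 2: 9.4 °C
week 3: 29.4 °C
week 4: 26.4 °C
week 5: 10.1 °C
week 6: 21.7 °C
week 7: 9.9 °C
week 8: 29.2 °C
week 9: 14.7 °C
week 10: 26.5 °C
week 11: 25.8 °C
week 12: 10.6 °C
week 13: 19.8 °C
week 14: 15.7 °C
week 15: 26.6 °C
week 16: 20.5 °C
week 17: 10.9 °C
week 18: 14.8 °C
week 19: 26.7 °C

Weekly DD (7 × max(0, T̄ − 12.9)): 103.6, 0.0, 115.5, 94.5, 0.0, 61.6, 0.0, 114.1, 12.6, 95.2, 90.3, 0.0, 48.3, 19.6, 95.9, 53.2, 0.0, 13.3, 96.6.
Season total = 1014.3 DD.
Complete generations = ⌊1014.3 / 500⌋ = 2.

2 generations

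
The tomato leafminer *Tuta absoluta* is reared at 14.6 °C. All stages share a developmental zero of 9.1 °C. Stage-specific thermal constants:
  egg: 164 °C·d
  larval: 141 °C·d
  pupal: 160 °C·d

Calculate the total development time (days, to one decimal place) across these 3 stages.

Daily accumulation at 14.6 °C = 14.6 − 9.1 = 5.5 DD/day.
Total K = 164 + 141 + 160 = 465 DD.
Total duration = 465 / 5.5 = 84.545 ≈ 84.5 days.

84.5 days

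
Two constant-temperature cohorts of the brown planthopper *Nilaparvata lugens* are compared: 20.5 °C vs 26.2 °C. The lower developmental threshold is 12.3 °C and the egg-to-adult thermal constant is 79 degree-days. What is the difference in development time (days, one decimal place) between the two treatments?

4.0 days

At 20.5 °C: 79 / (20.5 − 12.3) = 79 / 8.2 = 9.634 d.
At 26.2 °C: 79 / (26.2 − 12.3) = 79 / 13.9 = 5.683 d.
Difference = |9.634 − 5.683| = 3.951 ≈ 4.0 days.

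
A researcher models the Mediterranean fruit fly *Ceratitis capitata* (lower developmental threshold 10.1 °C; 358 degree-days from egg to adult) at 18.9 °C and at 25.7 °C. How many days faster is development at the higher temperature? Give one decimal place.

At 18.9 °C: 358 / (18.9 − 10.1) = 358 / 8.8 = 40.682 d.
At 25.7 °C: 358 / (25.7 − 10.1) = 358 / 15.6 = 22.949 d.
Difference = |40.682 − 22.949| = 17.733 ≈ 17.7 days.

17.7 days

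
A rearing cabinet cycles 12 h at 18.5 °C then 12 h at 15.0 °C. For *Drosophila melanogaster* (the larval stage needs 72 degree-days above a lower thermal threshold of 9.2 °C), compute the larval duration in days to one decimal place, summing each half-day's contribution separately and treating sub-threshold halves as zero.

Day half: max(0, 18.5 − 9.2) × 0.5 = 9.3 × 0.5 = 4.65 DD.
Night half: max(0, 15.0 − 9.2) × 0.5 = 5.8 × 0.5 = 2.90 DD.
Per 24 h: 7.55 DD/day.
Duration = 72 / 7.55 = 9.536 ≈ 9.5 days.

9.5 days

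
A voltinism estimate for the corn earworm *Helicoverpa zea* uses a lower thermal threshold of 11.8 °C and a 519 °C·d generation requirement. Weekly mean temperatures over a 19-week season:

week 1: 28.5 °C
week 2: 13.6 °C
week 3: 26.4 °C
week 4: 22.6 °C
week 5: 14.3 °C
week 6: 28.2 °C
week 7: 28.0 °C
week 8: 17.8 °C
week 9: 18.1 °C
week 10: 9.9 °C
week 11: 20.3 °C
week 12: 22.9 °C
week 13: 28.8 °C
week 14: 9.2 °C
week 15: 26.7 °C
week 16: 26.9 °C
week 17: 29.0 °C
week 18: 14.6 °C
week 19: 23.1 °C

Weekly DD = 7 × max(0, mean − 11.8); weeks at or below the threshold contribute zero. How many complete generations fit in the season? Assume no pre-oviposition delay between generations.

2 generations

Weekly DD (7 × max(0, T̄ − 11.8)): 116.9, 12.6, 102.2, 75.6, 17.5, 114.8, 113.4, 42.0, 44.1, 0.0, 59.5, 77.7, 119.0, 0.0, 104.3, 105.7, 120.4, 19.6, 79.1.
Season total = 1324.4 DD.
Complete generations = ⌊1324.4 / 519⌋ = 2.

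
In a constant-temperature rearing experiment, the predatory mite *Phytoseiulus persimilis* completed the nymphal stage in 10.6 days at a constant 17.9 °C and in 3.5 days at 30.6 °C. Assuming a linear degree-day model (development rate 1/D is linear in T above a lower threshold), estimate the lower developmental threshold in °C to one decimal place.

11.6 °C

Linear rate model ⇒ the product D·(T − T_b) is constant across temperatures.
10.6·(17.9 − T_b) = 3.5·(30.6 − T_b)
T_b = (10.6·17.9 − 3.5·30.6) / (10.6 − 3.5) = 82.64 / 7.1 = 11.639 °C ≈ 11.6 °C.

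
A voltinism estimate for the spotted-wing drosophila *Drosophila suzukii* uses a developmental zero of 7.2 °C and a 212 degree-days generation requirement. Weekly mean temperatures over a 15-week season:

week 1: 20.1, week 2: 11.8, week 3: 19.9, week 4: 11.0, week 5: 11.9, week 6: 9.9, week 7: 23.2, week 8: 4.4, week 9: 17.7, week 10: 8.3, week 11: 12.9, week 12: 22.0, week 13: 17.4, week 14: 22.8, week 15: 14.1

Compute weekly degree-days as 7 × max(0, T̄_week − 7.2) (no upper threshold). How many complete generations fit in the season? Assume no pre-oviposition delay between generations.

Weekly DD (7 × max(0, T̄ − 7.2)): 90.3, 32.2, 88.9, 26.6, 32.9, 18.9, 112.0, 0.0, 73.5, 7.7, 39.9, 103.6, 71.4, 109.2, 48.3.
Season total = 855.4 DD.
Complete generations = ⌊855.4 / 212⌋ = 4.

4 generations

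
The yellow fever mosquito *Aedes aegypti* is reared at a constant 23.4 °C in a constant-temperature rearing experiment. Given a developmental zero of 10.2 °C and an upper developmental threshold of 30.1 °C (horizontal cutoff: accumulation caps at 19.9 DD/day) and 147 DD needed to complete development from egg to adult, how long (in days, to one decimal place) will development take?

11.1 days

Daily accumulation = 23.4 − 10.2 = 13.2 DD/day.
Duration = 147 / 13.2 = 11.136 ≈ 11.1 days.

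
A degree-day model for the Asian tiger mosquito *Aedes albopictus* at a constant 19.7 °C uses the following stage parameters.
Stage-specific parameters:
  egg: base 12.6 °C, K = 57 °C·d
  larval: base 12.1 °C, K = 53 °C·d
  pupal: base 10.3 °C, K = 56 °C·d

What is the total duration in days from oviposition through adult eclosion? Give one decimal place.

21.0 days

egg: 57 / (19.7 − 12.6) = 57 / 7.1 = 8.028 d.
larval: 53 / (19.7 − 12.1) = 53 / 7.6 = 6.974 d.
pupal: 56 / (19.7 − 10.3) = 56 / 9.4 = 5.957 d.
Sum = 20.959 ≈ 21.0 days.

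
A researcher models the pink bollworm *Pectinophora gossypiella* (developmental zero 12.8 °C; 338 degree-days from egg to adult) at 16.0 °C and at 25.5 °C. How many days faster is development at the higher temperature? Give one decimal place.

79.0 days

At 16.0 °C: 338 / (16.0 − 12.8) = 338 / 3.2 = 105.625 d.
At 25.5 °C: 338 / (25.5 − 12.8) = 338 / 12.7 = 26.614 d.
Difference = |105.625 − 26.614| = 79.011 ≈ 79.0 days.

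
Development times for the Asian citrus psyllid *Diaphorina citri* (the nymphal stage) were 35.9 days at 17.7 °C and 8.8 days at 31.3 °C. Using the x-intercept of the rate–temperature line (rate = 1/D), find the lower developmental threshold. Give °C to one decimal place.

Linear rate model ⇒ the product D·(T − T_b) is constant across temperatures.
35.9·(17.7 − T_b) = 8.8·(31.3 − T_b)
T_b = (35.9·17.7 − 8.8·31.3) / (35.9 − 8.8) = 359.99 / 27.1 = 13.284 °C ≈ 13.3 °C.

13.3 °C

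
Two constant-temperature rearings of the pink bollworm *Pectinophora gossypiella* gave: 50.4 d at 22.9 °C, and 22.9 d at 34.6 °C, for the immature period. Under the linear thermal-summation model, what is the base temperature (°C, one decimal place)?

Linear rate model ⇒ the product D·(T − T_b) is constant across temperatures.
50.4·(22.9 − T_b) = 22.9·(34.6 − T_b)
T_b = (50.4·22.9 − 22.9·34.6) / (50.4 − 22.9) = 361.82 / 27.5 = 13.157 °C ≈ 13.2 °C.

13.2 °C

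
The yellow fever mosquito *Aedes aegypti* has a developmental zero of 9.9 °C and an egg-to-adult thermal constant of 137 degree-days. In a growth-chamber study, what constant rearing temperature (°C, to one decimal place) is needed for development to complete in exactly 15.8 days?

18.6 °C

Required daily accumulation = 137 / 15.8 = 8.671 DD/day.
T = T_base + 8.671 = 9.9 + 8.671 = 18.571 ≈ 18.6 °C.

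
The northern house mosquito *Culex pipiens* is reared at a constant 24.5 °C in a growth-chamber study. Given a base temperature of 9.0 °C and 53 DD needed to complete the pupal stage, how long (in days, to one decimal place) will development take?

3.4 days

Daily accumulation = 24.5 − 9.0 = 15.5 DD/day.
Duration = 53 / 15.5 = 3.419 ≈ 3.4 days.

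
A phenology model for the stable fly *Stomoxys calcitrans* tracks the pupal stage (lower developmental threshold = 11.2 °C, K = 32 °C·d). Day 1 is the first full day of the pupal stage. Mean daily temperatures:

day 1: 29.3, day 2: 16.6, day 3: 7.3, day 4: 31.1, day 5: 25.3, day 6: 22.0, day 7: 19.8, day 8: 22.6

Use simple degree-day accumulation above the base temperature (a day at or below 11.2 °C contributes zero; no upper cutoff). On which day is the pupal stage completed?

day 4

Daily DD above 11.2 °C: 18.1, 5.4, 0.0, 19.9, 14.1, 10.8, 8.6, 11.4.
Cumulative: 18.1, 23.5, 23.5, 43.4, 57.5, 68.3, 76.9, 88.3.
The total first reaches 32 DD on day 4.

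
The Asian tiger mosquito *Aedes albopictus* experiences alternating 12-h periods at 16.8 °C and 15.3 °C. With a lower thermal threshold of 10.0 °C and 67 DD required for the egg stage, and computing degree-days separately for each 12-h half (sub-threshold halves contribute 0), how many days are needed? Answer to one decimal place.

Day half: max(0, 16.8 − 10.0) × 0.5 = 6.8 × 0.5 = 3.40 DD.
Night half: max(0, 15.3 − 10.0) × 0.5 = 5.3 × 0.5 = 2.65 DD.
Per 24 h: 6.05 DD/day.
Duration = 67 / 6.05 = 11.074 ≈ 11.1 days.

11.1 days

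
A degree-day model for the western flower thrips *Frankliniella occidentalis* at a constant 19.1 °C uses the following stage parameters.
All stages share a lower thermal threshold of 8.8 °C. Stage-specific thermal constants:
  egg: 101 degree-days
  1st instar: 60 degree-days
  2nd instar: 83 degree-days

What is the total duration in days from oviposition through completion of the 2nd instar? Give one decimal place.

Daily accumulation at 19.1 °C = 19.1 − 8.8 = 10.3 DD/day.
Total K = 101 + 60 + 83 = 244 DD.
Total duration = 244 / 10.3 = 23.689 ≈ 23.7 days.

23.7 days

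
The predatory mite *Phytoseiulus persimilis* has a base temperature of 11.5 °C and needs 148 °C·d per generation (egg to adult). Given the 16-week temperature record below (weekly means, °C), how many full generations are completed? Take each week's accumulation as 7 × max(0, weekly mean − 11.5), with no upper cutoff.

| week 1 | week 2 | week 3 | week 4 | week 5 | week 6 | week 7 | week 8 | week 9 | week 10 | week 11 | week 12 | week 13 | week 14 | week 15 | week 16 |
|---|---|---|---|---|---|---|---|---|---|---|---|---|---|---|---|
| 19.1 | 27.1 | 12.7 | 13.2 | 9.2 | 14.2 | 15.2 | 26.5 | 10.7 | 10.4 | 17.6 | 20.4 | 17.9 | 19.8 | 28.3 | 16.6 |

Weekly DD (7 × max(0, T̄ − 11.5)): 53.2, 109.2, 8.4, 11.9, 0.0, 18.9, 25.9, 105.0, 0.0, 0.0, 42.7, 62.3, 44.8, 58.1, 117.6, 35.7.
Season total = 693.7 DD.
Complete generations = ⌊693.7 / 148⌋ = 4.

4 generations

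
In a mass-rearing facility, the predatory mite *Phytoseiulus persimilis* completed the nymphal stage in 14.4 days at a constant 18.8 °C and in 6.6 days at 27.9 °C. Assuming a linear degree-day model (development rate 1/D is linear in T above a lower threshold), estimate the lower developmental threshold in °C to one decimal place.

Equal thermal constants: D₁(T₁ − T_b) = D₂(T₂ − T_b).
14.4·(18.8 − T_b) = 6.6·(27.9 − T_b)
T_b = (14.4·18.8 − 6.6·27.9) / (14.4 − 6.6) = 86.58 / 7.8 = 11.100 °C ≈ 11.1 °C.

11.1 °C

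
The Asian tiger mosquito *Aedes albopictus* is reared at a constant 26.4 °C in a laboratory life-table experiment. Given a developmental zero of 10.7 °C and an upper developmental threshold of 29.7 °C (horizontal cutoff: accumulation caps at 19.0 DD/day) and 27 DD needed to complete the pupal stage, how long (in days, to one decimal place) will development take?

Daily accumulation = 26.4 − 10.7 = 15.7 DD/day.
Duration = 27 / 15.7 = 1.720 ≈ 1.7 days.

1.7 days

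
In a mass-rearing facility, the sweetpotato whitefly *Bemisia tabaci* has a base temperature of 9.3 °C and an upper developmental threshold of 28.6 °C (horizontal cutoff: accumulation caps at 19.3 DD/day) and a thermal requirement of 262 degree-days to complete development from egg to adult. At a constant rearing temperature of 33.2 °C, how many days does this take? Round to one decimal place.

13.6 days

Temperature 33.2 °C exceeds the upper threshold, so daily accumulation caps at 28.6 − 9.3 = 19.3 DD/day.
Duration = 262 / 19.3 = 13.575 ≈ 13.6 days.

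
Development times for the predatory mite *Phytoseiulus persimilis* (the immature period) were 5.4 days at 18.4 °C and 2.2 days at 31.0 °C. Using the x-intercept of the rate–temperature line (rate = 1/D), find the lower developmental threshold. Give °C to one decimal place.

9.7 °C

Linear rate model ⇒ the product D·(T − T_b) is constant across temperatures.
5.4·(18.4 − T_b) = 2.2·(31.0 − T_b)
T_b = (5.4·18.4 − 2.2·31.0) / (5.4 − 2.2) = 31.16 / 3.2 = 9.737 °C ≈ 9.7 °C.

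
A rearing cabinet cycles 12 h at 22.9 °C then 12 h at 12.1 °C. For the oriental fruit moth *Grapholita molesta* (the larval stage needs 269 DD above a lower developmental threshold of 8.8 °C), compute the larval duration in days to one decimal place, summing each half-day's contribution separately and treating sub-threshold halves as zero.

Day half: max(0, 22.9 − 8.8) × 0.5 = 14.1 × 0.5 = 7.05 DD.
Night half: max(0, 12.1 − 8.8) × 0.5 = 3.3 × 0.5 = 1.65 DD.
Per 24 h: 8.70 DD/day.
Duration = 269 / 8.70 = 30.920 ≈ 30.9 days.

30.9 days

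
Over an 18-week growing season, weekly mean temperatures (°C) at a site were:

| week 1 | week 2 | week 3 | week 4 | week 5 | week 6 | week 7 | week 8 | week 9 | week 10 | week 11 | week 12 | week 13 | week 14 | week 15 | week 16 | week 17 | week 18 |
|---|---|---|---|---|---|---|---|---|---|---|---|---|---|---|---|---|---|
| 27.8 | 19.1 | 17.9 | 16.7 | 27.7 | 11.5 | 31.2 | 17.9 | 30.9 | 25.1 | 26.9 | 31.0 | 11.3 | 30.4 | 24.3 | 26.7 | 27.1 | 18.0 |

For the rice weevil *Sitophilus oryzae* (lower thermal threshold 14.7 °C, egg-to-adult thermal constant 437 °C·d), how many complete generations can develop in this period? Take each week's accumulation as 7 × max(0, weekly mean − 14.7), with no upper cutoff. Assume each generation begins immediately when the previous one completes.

2 generations

Weekly DD (7 × max(0, T̄ − 14.7)): 91.7, 30.8, 22.4, 14.0, 91.0, 0.0, 115.5, 22.4, 113.4, 72.8, 85.4, 114.1, 0.0, 109.9, 67.2, 84.0, 86.8, 23.1.
Season total = 1144.5 DD.
Complete generations = ⌊1144.5 / 437⌋ = 2.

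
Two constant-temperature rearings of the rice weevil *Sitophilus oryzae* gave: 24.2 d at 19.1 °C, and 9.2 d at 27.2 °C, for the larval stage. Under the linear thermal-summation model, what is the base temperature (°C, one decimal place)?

Equal thermal constants: D₁(T₁ − T_b) = D₂(T₂ − T_b).
24.2·(19.1 − T_b) = 9.2·(27.2 − T_b)
T_b = (24.2·19.1 − 9.2·27.2) / (24.2 − 9.2) = 211.98 / 15.0 = 14.132 °C ≈ 14.1 °C.

14.1 °C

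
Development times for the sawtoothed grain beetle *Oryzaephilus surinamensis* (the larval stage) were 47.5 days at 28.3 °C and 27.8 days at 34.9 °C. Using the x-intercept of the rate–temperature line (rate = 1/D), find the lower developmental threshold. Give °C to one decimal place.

19.0 °C

Under the model K = D·(T − T_b), so D₁·(T₁ − T_b) = D₂·(T₂ − T_b).
47.5·(28.3 − T_b) = 27.8·(34.9 − T_b)
T_b = (47.5·28.3 − 27.8·34.9) / (47.5 − 27.8) = 374.03 / 19.7 = 18.986 °C ≈ 19.0 °C.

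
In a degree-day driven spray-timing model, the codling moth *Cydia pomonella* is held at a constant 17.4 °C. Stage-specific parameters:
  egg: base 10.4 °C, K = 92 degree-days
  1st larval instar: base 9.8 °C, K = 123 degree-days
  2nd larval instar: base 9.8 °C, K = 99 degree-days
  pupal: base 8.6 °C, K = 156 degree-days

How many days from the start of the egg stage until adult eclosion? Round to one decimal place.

60.1 days

egg: 92 / (17.4 − 10.4) = 92 / 7.0 = 13.143 d.
1st larval instar: 123 / (17.4 − 9.8) = 123 / 7.6 = 16.184 d.
2nd larval instar: 99 / (17.4 − 9.8) = 99 / 7.6 = 13.026 d.
pupal: 156 / (17.4 − 8.6) = 156 / 8.8 = 17.727 d.
Sum = 60.081 ≈ 60.1 days.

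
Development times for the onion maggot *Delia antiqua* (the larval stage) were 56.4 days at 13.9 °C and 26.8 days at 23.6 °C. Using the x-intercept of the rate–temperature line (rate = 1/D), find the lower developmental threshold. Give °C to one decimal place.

Under the model K = D·(T − T_b), so D₁·(T₁ − T_b) = D₂·(T₂ − T_b).
56.4·(13.9 − T_b) = 26.8·(23.6 − T_b)
T_b = (56.4·13.9 − 26.8·23.6) / (56.4 − 26.8) = 151.48 / 29.6 = 5.118 °C ≈ 5.1 °C.

5.1 °C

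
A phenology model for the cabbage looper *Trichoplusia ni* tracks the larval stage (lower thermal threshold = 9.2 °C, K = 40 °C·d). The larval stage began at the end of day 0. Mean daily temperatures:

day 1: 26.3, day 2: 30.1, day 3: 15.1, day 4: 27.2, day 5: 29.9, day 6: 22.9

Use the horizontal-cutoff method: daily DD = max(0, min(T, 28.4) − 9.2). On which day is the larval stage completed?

Daily DD above 9.2 °C (capped at 19.2): 17.1, 19.2, 5.9, 18.0, 19.2, 13.7.
Cumulative: 17.1, 36.3, 42.2, 60.2, 79.4, 93.1.
The total first reaches 40 DD on day 3.

day 3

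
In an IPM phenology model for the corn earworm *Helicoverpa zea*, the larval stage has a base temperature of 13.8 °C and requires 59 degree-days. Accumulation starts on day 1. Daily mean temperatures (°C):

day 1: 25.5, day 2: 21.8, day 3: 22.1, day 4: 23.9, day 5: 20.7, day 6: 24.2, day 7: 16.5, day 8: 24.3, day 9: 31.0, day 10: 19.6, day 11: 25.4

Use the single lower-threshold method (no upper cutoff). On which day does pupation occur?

Daily DD above 13.8 °C: 11.7, 8.0, 8.3, 10.1, 6.9, 10.4, 2.7, 10.5, 17.2, 5.8, 11.6.
Cumulative: 11.7, 19.7, 28.0, 38.1, 45.0, 55.4, 58.1, 68.6, 85.8, 91.6, 103.2.
The total first reaches 59 DD on day 8.

day 8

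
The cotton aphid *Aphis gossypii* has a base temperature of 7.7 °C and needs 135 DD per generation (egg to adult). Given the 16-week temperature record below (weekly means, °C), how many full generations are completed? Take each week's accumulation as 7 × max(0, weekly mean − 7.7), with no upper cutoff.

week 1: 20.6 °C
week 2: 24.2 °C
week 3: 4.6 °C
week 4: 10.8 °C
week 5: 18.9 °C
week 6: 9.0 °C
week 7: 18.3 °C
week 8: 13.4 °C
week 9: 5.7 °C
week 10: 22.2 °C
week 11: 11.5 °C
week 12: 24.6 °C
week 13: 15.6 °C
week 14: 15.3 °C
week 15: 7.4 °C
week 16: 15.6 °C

6 generations

Weekly DD (7 × max(0, T̄ − 7.7)): 90.3, 115.5, 0.0, 21.7, 78.4, 9.1, 74.2, 39.9, 0.0, 101.5, 26.6, 118.3, 55.3, 53.2, 0.0, 55.3.
Season total = 839.3 DD.
Complete generations = ⌊839.3 / 135⌋ = 6.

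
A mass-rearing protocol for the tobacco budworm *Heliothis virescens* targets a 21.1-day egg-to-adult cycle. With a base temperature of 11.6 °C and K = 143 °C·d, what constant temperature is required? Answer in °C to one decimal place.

18.4 °C

Required daily accumulation = 143 / 21.1 = 6.777 DD/day.
T = T_base + 6.777 = 11.6 + 6.777 = 18.377 ≈ 18.4 °C.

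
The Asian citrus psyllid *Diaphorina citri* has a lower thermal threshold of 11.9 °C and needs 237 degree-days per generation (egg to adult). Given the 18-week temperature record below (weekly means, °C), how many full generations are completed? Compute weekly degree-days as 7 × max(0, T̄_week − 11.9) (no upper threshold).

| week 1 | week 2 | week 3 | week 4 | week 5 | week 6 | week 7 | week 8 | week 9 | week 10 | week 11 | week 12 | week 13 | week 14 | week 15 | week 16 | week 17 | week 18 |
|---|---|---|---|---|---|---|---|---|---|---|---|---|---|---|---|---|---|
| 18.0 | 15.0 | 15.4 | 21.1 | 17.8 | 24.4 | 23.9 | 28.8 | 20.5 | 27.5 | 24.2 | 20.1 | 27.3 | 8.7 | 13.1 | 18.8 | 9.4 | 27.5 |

4 generations

Weekly DD (7 × max(0, T̄ − 11.9)): 42.7, 21.7, 24.5, 64.4, 41.3, 87.5, 84.0, 118.3, 60.2, 109.2, 86.1, 57.4, 107.8, 0.0, 8.4, 48.3, 0.0, 109.2.
Season total = 1071.0 DD.
Complete generations = ⌊1071.0 / 237⌋ = 4.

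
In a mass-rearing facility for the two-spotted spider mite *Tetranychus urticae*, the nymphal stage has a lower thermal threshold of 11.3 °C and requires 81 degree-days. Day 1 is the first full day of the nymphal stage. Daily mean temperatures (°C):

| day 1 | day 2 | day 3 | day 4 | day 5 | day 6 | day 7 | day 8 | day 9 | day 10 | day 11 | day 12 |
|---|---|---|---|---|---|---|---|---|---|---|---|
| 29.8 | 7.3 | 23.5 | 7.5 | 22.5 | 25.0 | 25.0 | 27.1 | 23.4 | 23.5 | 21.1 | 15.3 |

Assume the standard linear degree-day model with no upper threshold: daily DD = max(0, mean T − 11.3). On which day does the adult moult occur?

day 8

Daily DD above 11.3 °C: 18.5, 0.0, 12.2, 0.0, 11.2, 13.7, 13.7, 15.8, 12.1, 12.2, 9.8, 4.0.
Cumulative: 18.5, 18.5, 30.7, 30.7, 41.9, 55.6, 69.3, 85.1, 97.2, 109.4, 119.2, 123.2.
The total first reaches 81 DD on day 8.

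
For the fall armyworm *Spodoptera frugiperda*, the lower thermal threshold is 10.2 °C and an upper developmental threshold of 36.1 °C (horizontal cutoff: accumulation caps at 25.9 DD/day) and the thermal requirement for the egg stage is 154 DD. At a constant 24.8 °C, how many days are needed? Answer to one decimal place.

10.5 days

Daily accumulation = 24.8 − 10.2 = 14.6 DD/day.
Duration = 154 / 14.6 = 10.548 ≈ 10.5 days.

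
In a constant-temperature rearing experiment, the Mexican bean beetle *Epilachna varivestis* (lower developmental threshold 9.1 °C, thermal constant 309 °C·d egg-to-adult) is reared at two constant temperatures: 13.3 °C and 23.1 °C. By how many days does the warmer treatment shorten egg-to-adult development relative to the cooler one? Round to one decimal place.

At 13.3 °C: 309 / (13.3 − 9.1) = 309 / 4.2 = 73.571 d.
At 23.1 °C: 309 / (23.1 − 9.1) = 309 / 14.0 = 22.071 d.
Difference = |73.571 − 22.071| = 51.500 ≈ 51.5 days.

51.5 days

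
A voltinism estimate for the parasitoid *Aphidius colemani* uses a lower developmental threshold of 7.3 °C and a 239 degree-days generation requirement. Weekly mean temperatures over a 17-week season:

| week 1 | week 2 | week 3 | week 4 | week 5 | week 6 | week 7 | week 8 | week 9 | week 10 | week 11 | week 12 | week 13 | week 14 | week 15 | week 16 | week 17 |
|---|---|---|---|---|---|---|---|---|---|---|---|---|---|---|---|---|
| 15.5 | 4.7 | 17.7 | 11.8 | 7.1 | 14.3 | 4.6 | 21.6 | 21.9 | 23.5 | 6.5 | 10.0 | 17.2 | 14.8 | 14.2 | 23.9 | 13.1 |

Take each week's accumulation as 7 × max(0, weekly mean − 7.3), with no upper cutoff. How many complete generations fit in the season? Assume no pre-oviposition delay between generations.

3 generations

Weekly DD (7 × max(0, T̄ − 7.3)): 57.4, 0.0, 72.8, 31.5, 0.0, 49.0, 0.0, 100.1, 102.2, 113.4, 0.0, 18.9, 69.3, 52.5, 48.3, 116.2, 40.6.
Season total = 872.2 DD.
Complete generations = ⌊872.2 / 239⌋ = 3.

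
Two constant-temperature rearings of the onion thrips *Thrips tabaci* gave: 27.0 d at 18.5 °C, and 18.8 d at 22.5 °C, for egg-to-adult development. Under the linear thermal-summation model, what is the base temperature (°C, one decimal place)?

9.3 °C

Equal thermal constants: D₁(T₁ − T_b) = D₂(T₂ − T_b).
27.0·(18.5 − T_b) = 18.8·(22.5 − T_b)
T_b = (27.0·18.5 − 18.8·22.5) / (27.0 − 18.8) = 76.50 / 8.2 = 9.329 °C ≈ 9.3 °C.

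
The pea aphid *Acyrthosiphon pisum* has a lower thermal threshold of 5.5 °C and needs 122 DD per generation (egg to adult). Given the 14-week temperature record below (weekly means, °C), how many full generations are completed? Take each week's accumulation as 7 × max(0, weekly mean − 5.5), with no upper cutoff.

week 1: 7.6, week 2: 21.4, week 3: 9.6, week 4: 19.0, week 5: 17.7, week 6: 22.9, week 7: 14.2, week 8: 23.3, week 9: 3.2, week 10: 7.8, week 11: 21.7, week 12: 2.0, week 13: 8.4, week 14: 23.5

Weekly DD (7 × max(0, T̄ − 5.5)): 14.7, 111.3, 28.7, 94.5, 85.4, 121.8, 60.9, 124.6, 0.0, 16.1, 113.4, 0.0, 20.3, 126.0.
Season total = 917.7 DD.
Complete generations = ⌊917.7 / 122⌋ = 7.

7 generations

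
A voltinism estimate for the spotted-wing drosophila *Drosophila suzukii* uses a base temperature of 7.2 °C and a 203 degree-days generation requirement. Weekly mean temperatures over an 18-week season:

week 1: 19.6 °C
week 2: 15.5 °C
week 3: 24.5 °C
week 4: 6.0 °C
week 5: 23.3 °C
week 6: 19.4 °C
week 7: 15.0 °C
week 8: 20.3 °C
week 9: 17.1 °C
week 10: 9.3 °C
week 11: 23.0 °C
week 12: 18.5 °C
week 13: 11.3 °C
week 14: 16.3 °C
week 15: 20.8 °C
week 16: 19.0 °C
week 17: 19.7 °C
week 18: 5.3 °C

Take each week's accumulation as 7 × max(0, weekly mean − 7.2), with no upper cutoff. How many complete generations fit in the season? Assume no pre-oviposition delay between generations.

6 generations

Weekly DD (7 × max(0, T̄ − 7.2)): 86.8, 58.1, 121.1, 0.0, 112.7, 85.4, 54.6, 91.7, 69.3, 14.7, 110.6, 79.1, 28.7, 63.7, 95.2, 82.6, 87.5, 0.0.
Season total = 1241.8 DD.
Complete generations = ⌊1241.8 / 203⌋ = 6.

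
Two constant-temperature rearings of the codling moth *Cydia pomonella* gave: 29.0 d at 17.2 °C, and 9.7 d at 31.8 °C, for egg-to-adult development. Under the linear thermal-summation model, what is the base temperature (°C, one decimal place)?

9.9 °C

Under the model K = D·(T − T_b), so D₁·(T₁ − T_b) = D₂·(T₂ − T_b).
29.0·(17.2 − T_b) = 9.7·(31.8 − T_b)
T_b = (29.0·17.2 − 9.7·31.8) / (29.0 − 9.7) = 190.34 / 19.3 = 9.862 °C ≈ 9.9 °C.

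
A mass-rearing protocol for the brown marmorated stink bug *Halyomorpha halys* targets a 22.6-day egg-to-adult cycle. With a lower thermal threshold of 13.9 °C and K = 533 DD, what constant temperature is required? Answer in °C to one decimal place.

Required daily accumulation = 533 / 22.6 = 23.584 DD/day.
T = T_base + 23.584 = 13.9 + 23.584 = 37.484 ≈ 37.5 °C.

37.5 °C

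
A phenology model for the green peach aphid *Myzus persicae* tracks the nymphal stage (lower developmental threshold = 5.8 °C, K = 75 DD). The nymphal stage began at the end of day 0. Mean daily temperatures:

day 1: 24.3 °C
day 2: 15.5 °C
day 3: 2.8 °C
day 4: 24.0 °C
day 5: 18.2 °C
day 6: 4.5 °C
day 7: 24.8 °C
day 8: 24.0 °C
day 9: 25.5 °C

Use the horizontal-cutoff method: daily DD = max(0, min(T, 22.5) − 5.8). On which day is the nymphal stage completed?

day 8

Daily DD above 5.8 °C (capped at 16.7): 16.7, 9.7, 0.0, 16.7, 12.4, 0.0, 16.7, 16.7, 16.7.
Cumulative: 16.7, 26.4, 26.4, 43.1, 55.5, 55.5, 72.2, 88.9, 105.6.
The total first reaches 75 DD on day 8.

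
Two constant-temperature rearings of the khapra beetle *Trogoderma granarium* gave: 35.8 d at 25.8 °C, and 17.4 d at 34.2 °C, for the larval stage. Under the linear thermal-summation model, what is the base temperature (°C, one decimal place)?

17.9 °C

Linear rate model ⇒ the product D·(T − T_b) is constant across temperatures.
35.8·(25.8 − T_b) = 17.4·(34.2 − T_b)
T_b = (35.8·25.8 − 17.4·34.2) / (35.8 − 17.4) = 328.56 / 18.4 = 17.857 °C ≈ 17.9 °C.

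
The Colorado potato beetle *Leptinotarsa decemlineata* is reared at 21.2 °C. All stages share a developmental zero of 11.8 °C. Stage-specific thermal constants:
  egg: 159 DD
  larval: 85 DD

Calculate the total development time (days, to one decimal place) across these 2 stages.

Daily accumulation at 21.2 °C = 21.2 − 11.8 = 9.4 DD/day.
Total K = 159 + 85 = 244 DD.
Total duration = 244 / 9.4 = 25.957 ≈ 26.0 days.

26.0 days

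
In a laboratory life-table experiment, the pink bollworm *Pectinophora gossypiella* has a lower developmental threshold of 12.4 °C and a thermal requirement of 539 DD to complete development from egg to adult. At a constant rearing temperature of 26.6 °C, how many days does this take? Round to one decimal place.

38.0 days

Daily accumulation = 26.6 − 12.4 = 14.2 DD/day.
Duration = 539 / 14.2 = 37.958 ≈ 38.0 days.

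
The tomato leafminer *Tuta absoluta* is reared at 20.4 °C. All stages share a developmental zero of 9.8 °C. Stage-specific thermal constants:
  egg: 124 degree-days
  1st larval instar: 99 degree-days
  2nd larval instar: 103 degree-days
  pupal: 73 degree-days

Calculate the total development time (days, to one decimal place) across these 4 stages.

37.6 days

Daily accumulation at 20.4 °C = 20.4 − 9.8 = 10.6 DD/day.
Total K = 124 + 99 + 103 + 73 = 399 DD.
Total duration = 399 / 10.6 = 37.642 ≈ 37.6 days.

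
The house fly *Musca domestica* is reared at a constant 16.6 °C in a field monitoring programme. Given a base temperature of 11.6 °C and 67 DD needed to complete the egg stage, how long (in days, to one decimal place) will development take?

13.4 days

Daily accumulation = 16.6 − 11.6 = 5.0 DD/day.
Duration = 67 / 5.0 = 13.400 ≈ 13.4 days.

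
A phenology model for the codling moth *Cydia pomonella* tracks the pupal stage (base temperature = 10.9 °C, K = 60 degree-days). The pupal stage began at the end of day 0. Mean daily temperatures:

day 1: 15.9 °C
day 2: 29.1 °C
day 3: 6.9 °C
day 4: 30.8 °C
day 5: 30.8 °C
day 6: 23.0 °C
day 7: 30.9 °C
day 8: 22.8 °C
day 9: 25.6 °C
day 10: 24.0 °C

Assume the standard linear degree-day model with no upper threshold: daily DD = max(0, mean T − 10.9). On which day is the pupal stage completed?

day 5

Daily DD above 10.9 °C: 5.0, 18.2, 0.0, 19.9, 19.9, 12.1, 20.0, 11.9, 14.7, 13.1.
Cumulative: 5.0, 23.2, 23.2, 43.1, 63.0, 75.1, 95.1, 107.0, 121.7, 134.8.
The total first reaches 60 DD on day 5.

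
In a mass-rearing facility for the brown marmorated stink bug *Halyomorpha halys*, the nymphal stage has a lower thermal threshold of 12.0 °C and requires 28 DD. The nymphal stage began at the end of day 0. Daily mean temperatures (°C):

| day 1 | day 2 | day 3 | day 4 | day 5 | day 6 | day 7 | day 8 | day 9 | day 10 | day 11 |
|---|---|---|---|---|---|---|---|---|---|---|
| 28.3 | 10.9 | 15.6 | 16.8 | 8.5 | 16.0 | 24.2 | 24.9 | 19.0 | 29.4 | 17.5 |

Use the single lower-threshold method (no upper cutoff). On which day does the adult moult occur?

day 6

Daily DD above 12.0 °C: 16.3, 0.0, 3.6, 4.8, 0.0, 4.0, 12.2, 12.9, 7.0, 17.4, 5.5.
Cumulative: 16.3, 16.3, 19.9, 24.7, 24.7, 28.7, 40.9, 53.8, 60.8, 78.2, 83.7.
The total first reaches 28 DD on day 6.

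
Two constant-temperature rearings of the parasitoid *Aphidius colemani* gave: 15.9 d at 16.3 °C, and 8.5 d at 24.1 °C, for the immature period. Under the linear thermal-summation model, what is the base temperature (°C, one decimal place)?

Under the model K = D·(T − T_b), so D₁·(T₁ − T_b) = D₂·(T₂ − T_b).
15.9·(16.3 − T_b) = 8.5·(24.1 − T_b)
T_b = (15.9·16.3 − 8.5·24.1) / (15.9 − 8.5) = 54.32 / 7.4 = 7.341 °C ≈ 7.3 °C.

7.3 °C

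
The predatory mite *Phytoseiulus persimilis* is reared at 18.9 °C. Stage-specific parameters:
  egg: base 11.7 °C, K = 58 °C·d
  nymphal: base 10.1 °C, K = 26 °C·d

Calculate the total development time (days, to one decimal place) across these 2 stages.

egg: 58 / (18.9 − 11.7) = 58 / 7.2 = 8.056 d.
nymphal: 26 / (18.9 − 10.1) = 26 / 8.8 = 2.955 d.
Sum = 11.010 ≈ 11.0 days.

11.0 days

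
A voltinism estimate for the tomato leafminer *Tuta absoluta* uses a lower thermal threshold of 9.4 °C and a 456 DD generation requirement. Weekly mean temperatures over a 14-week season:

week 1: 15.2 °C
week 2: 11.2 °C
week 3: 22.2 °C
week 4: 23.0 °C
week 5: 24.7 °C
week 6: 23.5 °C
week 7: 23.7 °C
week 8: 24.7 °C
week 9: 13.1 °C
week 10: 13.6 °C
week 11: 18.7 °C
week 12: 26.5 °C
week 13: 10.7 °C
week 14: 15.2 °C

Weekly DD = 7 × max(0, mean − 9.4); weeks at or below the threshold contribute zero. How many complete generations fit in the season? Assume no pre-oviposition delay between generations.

Weekly DD (7 × max(0, T̄ − 9.4)): 40.6, 12.6, 89.6, 95.2, 107.1, 98.7, 100.1, 107.1, 25.9, 29.4, 65.1, 119.7, 9.1, 40.6.
Season total = 940.8 DD.
Complete generations = ⌊940.8 / 456⌋ = 2.

2 generations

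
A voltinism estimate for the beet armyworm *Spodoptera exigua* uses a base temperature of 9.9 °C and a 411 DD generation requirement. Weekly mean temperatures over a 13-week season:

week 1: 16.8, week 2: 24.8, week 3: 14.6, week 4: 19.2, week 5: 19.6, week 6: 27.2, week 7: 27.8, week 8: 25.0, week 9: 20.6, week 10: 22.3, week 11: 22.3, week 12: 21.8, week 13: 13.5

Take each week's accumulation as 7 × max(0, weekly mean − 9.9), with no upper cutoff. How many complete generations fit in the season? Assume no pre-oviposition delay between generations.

Weekly DD (7 × max(0, T̄ − 9.9)): 48.3, 104.3, 32.9, 65.1, 67.9, 121.1, 125.3, 105.7, 74.9, 86.8, 86.8, 83.3, 25.2.
Season total = 1027.6 DD.
Complete generations = ⌊1027.6 / 411⌋ = 2.

2 generations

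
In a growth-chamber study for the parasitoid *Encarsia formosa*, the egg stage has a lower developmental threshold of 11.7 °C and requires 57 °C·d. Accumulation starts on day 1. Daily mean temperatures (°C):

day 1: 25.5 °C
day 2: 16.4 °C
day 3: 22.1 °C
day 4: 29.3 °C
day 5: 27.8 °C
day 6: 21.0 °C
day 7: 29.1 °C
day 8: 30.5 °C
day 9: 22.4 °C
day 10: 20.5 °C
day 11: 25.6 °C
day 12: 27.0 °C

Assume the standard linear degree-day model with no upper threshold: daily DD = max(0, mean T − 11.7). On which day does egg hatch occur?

Daily DD above 11.7 °C: 13.8, 4.7, 10.4, 17.6, 16.1, 9.3, 17.4, 18.8, 10.7, 8.8, 13.9, 15.3.
Cumulative: 13.8, 18.5, 28.9, 46.5, 62.6, 71.9, 89.3, 108.1, 118.8, 127.6, 141.5, 156.8.
The total first reaches 57 DD on day 5.

day 5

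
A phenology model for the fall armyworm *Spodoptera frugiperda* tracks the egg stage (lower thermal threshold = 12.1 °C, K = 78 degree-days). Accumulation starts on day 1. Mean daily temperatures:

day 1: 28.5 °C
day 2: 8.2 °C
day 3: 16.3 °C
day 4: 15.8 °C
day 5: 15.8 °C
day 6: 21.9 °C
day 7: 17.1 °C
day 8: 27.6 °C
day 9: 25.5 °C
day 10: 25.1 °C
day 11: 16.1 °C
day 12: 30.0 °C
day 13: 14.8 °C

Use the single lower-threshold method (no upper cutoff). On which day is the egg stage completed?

Daily DD above 12.1 °C: 16.4, 0.0, 4.2, 3.7, 3.7, 9.8, 5.0, 15.5, 13.4, 13.0, 4.0, 17.9, 2.7.
Cumulative: 16.4, 16.4, 20.6, 24.3, 28.0, 37.8, 42.8, 58.3, 71.7, 84.7, 88.7, 106.6, 109.3.
The total first reaches 78 DD on day 10.

day 10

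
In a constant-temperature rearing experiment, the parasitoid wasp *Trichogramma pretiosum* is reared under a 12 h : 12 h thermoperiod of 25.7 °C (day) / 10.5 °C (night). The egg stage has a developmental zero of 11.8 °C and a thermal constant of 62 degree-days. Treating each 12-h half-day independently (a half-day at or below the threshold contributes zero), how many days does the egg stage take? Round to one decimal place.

Day half: max(0, 25.7 − 11.8) × 0.5 = 13.9 × 0.5 = 6.95 DD.
Night half: max(0, 10.5 − 11.8) × 0.5 = 0.0 × 0.5 = 0.00 DD.
Per 24 h: 6.95 DD/day.
Duration = 62 / 6.95 = 8.921 ≈ 8.9 days.

8.9 days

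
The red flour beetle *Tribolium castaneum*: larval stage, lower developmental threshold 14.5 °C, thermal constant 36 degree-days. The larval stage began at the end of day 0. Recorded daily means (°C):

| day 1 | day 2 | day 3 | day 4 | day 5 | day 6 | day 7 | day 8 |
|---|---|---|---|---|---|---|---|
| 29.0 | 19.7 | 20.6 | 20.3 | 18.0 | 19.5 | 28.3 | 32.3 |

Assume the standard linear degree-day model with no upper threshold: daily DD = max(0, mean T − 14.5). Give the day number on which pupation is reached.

day 6

Daily DD above 14.5 °C: 14.5, 5.2, 6.1, 5.8, 3.5, 5.0, 13.8, 17.8.
Cumulative: 14.5, 19.7, 25.8, 31.6, 35.1, 40.1, 53.9, 71.7.
The total first reaches 36 DD on day 6.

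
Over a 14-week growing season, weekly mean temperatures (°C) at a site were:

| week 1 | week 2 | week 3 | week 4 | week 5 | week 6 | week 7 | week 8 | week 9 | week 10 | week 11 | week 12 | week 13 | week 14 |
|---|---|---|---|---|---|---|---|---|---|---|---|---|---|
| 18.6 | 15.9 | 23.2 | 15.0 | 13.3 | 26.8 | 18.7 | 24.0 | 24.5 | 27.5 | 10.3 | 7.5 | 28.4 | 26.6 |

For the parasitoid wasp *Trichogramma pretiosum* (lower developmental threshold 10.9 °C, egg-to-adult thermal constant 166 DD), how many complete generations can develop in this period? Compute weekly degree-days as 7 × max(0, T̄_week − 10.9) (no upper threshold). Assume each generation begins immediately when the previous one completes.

Weekly DD (7 × max(0, T̄ − 10.9)): 53.9, 35.0, 86.1, 28.7, 16.8, 111.3, 54.6, 91.7, 95.2, 116.2, 0.0, 0.0, 122.5, 109.9.
Season total = 921.9 DD.
Complete generations = ⌊921.9 / 166⌋ = 5.

5 generations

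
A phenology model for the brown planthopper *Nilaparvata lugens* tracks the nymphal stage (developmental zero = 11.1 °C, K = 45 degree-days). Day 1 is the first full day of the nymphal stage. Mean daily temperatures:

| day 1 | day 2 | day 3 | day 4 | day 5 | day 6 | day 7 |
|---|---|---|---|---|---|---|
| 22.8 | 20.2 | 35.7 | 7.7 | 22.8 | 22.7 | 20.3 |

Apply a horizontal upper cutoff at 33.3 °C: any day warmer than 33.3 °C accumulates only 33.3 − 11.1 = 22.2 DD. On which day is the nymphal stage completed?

day 5

Daily DD above 11.1 °C (capped at 22.2): 11.7, 9.1, 22.2, 0.0, 11.7, 11.6, 9.2.
Cumulative: 11.7, 20.8, 43.0, 43.0, 54.7, 66.3, 75.5.
The total first reaches 45 DD on day 5.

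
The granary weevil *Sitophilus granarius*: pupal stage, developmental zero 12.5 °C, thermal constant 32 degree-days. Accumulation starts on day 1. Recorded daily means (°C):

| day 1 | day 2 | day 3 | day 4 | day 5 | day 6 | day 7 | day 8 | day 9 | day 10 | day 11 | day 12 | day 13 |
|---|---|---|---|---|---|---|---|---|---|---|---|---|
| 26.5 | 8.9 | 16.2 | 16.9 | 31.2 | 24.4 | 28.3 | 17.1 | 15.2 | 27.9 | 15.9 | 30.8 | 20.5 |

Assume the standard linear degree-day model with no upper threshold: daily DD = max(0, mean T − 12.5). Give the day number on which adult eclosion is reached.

day 5

Daily DD above 12.5 °C: 14.0, 0.0, 3.7, 4.4, 18.7, 11.9, 15.8, 4.6, 2.7, 15.4, 3.4, 18.3, 8.0.
Cumulative: 14.0, 14.0, 17.7, 22.1, 40.8, 52.7, 68.5, 73.1, 75.8, 91.2, 94.6, 112.9, 120.9.
The total first reaches 32 DD on day 5.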